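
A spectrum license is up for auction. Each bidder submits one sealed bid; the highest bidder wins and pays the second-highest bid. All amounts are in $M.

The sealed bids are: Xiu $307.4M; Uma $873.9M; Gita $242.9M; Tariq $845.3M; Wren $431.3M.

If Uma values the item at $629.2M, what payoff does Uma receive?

Highest bid: Uma at $873.9M, so Uma wins.
Second-highest bid: Tariq at $845.3M — that is the price the winner pays.
Uma's payoff = value − price = $629.2M − $845.3M = −$216.1M.

−$216.1M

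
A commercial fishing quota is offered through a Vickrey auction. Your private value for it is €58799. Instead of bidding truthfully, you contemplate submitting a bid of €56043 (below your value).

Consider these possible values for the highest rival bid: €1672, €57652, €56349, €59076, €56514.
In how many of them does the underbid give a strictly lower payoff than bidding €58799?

3

The deviation hurts exactly when the highest competing bid lies strictly between €56043 and €58799 — underbidding then forfeits a profitable win.
€1672: below both → same outcome either way.
€57652: inside the interval → strictly worse (loss €1147).
€56349: inside the interval → strictly worse (loss €2450).
€59076: above both → same outcome either way.
€56514: inside the interval → strictly worse (loss €2285).
Count: 3.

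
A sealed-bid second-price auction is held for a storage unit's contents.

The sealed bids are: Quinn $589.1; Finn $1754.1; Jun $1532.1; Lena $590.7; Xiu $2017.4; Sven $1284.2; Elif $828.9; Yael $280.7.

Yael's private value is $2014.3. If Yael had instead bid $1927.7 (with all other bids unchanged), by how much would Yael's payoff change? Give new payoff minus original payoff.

The highest bid among the other bidders is $2017.4; Yael's bid doesn't change that.
Original bid $280.7: Yael is not highest (top rival bid is $2017.4); payoff $0.
Alternative bid $1927.7: Yael is not highest (top rival bid is $2017.4); payoff $0.
Change in payoff = $0 − ($0) = $0.

$0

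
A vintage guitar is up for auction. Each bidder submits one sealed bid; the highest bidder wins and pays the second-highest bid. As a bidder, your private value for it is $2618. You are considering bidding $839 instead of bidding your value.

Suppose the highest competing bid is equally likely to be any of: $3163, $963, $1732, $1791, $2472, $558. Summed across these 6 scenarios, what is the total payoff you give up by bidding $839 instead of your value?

The deviation costs you only when the competing bid falls strictly between $839 and $2618; elsewhere both bids give the same outcome.
$3163: outcomes coincide → loss $0.
$963: truthful payoff $1655, deviation payoff $0 → loss $1655.
$1732: truthful payoff $886, deviation payoff $0 → loss $886.
$1791: truthful payoff $827, deviation payoff $0 → loss $827.
$2472: truthful payoff $146, deviation payoff $0 → loss $146.
$558: outcomes coincide → loss $0.
Total loss = $1655 + $886 + $827 + $146 = $3514.

$3514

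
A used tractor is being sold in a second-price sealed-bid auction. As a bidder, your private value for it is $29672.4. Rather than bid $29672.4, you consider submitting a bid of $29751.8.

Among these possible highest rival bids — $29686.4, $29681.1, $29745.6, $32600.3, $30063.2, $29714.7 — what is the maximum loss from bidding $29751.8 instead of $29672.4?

$73.2

$29686.4: truthful gives $0, deviation gives −$14 → loss $14.
$29681.1: truthful gives $0, deviation gives −$8.7 → loss $8.7.
$29745.6: truthful gives $0, deviation gives −$73.2 → loss $73.2.
$32600.3: same outcome either way → loss $0.
$30063.2: same outcome either way → loss $0.
$29714.7: truthful gives $0, deviation gives −$42.3 → loss $42.3.
Maximum loss: $73.2.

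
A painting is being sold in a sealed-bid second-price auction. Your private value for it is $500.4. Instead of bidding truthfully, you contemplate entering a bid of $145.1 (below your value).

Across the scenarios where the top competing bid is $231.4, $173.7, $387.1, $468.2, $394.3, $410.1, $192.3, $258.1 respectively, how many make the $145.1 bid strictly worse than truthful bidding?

The deviation hurts exactly when the highest competing bid lies strictly between $145.1 and $500.4 — underbidding then forfeits a profitable win.
$231.4: inside the interval → strictly worse (loss $269).
$173.7: inside the interval → strictly worse (loss $326.7).
$387.1: inside the interval → strictly worse (loss $113.3).
$468.2: inside the interval → strictly worse (loss $32.2).
$394.3: inside the interval → strictly worse (loss $106.1).
$410.1: inside the interval → strictly worse (loss $90.3).
$192.3: inside the interval → strictly worse (loss $308.1).
$258.1: inside the interval → strictly worse (loss $242.3).
Count: 8.

8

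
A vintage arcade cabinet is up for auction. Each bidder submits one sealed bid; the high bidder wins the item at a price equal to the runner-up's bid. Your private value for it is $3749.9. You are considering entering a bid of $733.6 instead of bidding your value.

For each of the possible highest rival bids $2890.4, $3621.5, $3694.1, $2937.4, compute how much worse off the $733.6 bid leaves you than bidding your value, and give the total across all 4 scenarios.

The deviation costs you only when the competing bid falls strictly between $733.6 and $3749.9; elsewhere both bids give the same outcome.
$2890.4: truthful payoff $859.5, deviation payoff $0 → loss $859.5.
$3621.5: truthful payoff $128.4, deviation payoff $0 → loss $128.4.
$3694.1: truthful payoff $55.8, deviation payoff $0 → loss $55.8.
$2937.4: truthful payoff $812.5, deviation payoff $0 → loss $812.5.
Total loss = $859.5 + $128.4 + $55.8 + $812.5 = $1856.2.
Because the price is fixed by the runner-up's bid, deviating from your value can only change a good outcome into a bad one — never the reverse.

$1856.2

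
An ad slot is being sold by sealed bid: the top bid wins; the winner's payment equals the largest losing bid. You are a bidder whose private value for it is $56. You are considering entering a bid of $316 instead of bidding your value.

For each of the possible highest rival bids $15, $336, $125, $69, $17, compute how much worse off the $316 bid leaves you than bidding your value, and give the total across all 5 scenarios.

$82

The deviation costs you only when the competing bid falls strictly between $56 and $316; elsewhere both bids give the same outcome.
$15: outcomes coincide → loss $0.
$336: outcomes coincide → loss $0.
$125: truthful payoff $0, deviation payoff −$69 → loss $69.
$69: truthful payoff $0, deviation payoff −$13 → loss $13.
$17: outcomes coincide → loss $0.
Total loss = $69 + $13 = $82.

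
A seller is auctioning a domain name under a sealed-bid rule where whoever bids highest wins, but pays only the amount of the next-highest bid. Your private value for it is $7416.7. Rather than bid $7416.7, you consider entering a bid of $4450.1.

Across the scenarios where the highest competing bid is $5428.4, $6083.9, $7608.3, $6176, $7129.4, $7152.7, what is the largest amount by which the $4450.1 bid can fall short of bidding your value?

$1988.3

$5428.4: truthful gives $1988.3, deviation gives $0 → loss $1988.3.
$6083.9: truthful gives $1332.8, deviation gives $0 → loss $1332.8.
$7608.3: same outcome either way → loss $0.
$6176: truthful gives $1240.7, deviation gives $0 → loss $1240.7.
$7129.4: truthful gives $287.3, deviation gives $0 → loss $287.3.
$7152.7: truthful gives $264, deviation gives $0 → loss $264.
Maximum loss: $1988.3.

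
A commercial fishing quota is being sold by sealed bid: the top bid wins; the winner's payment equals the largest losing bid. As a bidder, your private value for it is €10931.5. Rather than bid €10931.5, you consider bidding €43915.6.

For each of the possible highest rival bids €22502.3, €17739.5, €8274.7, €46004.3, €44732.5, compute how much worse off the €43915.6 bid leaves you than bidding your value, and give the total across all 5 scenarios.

The deviation costs you only when the competing bid falls strictly between €10931.5 and €43915.6; elsewhere both bids give the same outcome.
€22502.3: truthful payoff €0, deviation payoff −€11570.8 → loss €11570.8.
€17739.5: truthful payoff €0, deviation payoff −€6808 → loss €6808.
€8274.7: outcomes coincide → loss €0.
€46004.3: outcomes coincide → loss €0.
€44732.5: outcomes coincide → loss €0.
Total loss = €11570.8 + €6808 = €18378.8.

€18378.8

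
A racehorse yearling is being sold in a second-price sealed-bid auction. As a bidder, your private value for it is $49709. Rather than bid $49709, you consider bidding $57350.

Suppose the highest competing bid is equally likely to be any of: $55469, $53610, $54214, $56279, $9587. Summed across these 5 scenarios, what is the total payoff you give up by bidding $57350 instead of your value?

The deviation costs you only when the competing bid falls strictly between $49709 and $57350; elsewhere both bids give the same outcome.
$55469: truthful payoff $0, deviation payoff −$5760 → loss $5760.
$53610: truthful payoff $0, deviation payoff −$3901 → loss $3901.
$54214: truthful payoff $0, deviation payoff −$4505 → loss $4505.
$56279: truthful payoff $0, deviation payoff −$6570 → loss $6570.
$9587: outcomes coincide → loss $0.
Total loss = $5760 + $3901 + $4505 + $6570 = $20736.

$20736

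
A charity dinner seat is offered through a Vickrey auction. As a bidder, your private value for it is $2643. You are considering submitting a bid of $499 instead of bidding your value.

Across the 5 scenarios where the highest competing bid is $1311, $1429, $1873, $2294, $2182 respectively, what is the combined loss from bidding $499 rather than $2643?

$4126

The deviation costs you only when the competing bid falls strictly between $499 and $2643; elsewhere both bids give the same outcome.
$1311: truthful payoff $1332, deviation payoff $0 → loss $1332.
$1429: truthful payoff $1214, deviation payoff $0 → loss $1214.
$1873: truthful payoff $770, deviation payoff $0 → loss $770.
$2294: truthful payoff $349, deviation payoff $0 → loss $349.
$2182: truthful payoff $461, deviation payoff $0 → loss $461.
Total loss = $1332 + $1214 + $770 + $349 + $461 = $4126.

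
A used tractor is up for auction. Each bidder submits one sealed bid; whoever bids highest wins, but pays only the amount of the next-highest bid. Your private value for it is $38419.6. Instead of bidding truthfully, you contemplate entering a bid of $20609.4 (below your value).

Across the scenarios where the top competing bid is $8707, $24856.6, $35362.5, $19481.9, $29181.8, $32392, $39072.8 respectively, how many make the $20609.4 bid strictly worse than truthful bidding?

4

The deviation hurts exactly when the highest competing bid lies strictly between $20609.4 and $38419.6 — underbidding then forfeits a profitable win.
$8707: below both → same outcome either way.
$24856.6: inside the interval → strictly worse (loss $13563).
$35362.5: inside the interval → strictly worse (loss $3057.1).
$19481.9: below both → same outcome either way.
$29181.8: inside the interval → strictly worse (loss $9237.8).
$32392: inside the interval → strictly worse (loss $6027.6).
$39072.8: above both → same outcome either way.
Count: 4.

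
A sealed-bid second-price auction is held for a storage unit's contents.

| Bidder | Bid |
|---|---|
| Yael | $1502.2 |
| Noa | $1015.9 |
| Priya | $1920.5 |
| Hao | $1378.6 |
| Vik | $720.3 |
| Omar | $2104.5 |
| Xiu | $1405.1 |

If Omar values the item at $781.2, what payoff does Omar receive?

Highest bid: Omar at $2104.5, so Omar wins.
Second-highest bid: Priya at $1920.5 — that is the price the winner pays.
Omar's payoff = value − price = $781.2 − $1920.5 = −$1139.3.

−$1139.3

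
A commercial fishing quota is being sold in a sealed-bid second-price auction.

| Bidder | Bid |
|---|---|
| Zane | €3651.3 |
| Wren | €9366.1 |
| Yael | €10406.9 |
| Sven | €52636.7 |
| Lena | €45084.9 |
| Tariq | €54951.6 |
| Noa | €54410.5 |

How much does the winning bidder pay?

€54410.5

Highest bid: Tariq at €54951.6, so Tariq wins.
Second-highest bid: Noa at €54410.5 — that is the price the winner pays.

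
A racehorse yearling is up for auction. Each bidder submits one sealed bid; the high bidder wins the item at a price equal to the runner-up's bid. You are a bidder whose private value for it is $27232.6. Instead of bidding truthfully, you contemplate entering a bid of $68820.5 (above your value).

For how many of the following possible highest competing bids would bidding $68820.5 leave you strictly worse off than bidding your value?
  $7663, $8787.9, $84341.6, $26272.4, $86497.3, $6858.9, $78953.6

0

The deviation hurts exactly when the highest competing bid lies strictly between $27232.6 and $68820.5 — overbidding then wins at a price above your value.
$7663: below both → same outcome either way.
$8787.9: below both → same outcome either way.
$84341.6: above both → same outcome either way.
$26272.4: below both → same outcome either way.
$86497.3: above both → same outcome either way.
$6858.9: below both → same outcome either way.
$78953.6: above both → same outcome either way.
Count: 0.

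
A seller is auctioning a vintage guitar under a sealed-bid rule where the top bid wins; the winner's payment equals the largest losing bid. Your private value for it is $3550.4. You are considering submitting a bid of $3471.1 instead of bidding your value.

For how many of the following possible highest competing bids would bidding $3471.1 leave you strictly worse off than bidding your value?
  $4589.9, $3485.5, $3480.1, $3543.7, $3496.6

The deviation hurts exactly when the highest competing bid lies strictly between $3471.1 and $3550.4 — underbidding then forfeits a profitable win.
$4589.9: above both → same outcome either way.
$3485.5: inside the interval → strictly worse (loss $64.9).
$3480.1: inside the interval → strictly worse (loss $70.3).
$3543.7: inside the interval → strictly worse (loss $6.7).
$3496.6: inside the interval → strictly worse (loss $53.8).
Count: 4.

4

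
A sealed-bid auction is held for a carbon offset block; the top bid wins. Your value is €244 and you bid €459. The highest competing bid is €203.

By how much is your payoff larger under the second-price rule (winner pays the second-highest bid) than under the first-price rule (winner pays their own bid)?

€256

You have the highest bid, so you win under either rule.
Second-price: pay €203 → payoff €41.
First-price: pay your own bid €459 → payoff −€215.
Difference = €41 − (−€215) = €256.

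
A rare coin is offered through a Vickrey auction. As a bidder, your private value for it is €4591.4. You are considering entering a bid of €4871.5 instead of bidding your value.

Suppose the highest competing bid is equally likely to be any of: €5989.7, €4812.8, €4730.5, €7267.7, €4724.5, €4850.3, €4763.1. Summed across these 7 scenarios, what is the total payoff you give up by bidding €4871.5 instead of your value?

The deviation costs you only when the competing bid falls strictly between €4591.4 and €4871.5; elsewhere both bids give the same outcome.
€5989.7: outcomes coincide → loss €0.
€4812.8: truthful payoff €0, deviation payoff −€221.4 → loss €221.4.
€4730.5: truthful payoff €0, deviation payoff −€139.1 → loss €139.1.
€7267.7: outcomes coincide → loss €0.
€4724.5: truthful payoff €0, deviation payoff −€133.1 → loss €133.1.
€4850.3: truthful payoff €0, deviation payoff −€258.9 → loss €258.9.
€4763.1: truthful payoff €0, deviation payoff −€171.7 → loss €171.7.
Total loss = €221.4 + €139.1 + €133.1 + €258.9 + €171.7 = €924.2.

€924.2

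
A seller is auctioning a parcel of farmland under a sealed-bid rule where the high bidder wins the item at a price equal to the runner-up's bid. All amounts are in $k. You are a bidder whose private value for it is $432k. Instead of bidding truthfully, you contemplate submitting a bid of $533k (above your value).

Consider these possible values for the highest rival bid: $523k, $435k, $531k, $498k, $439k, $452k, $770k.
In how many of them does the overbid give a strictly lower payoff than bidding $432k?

6

The deviation hurts exactly when the highest competing bid lies strictly between $432k and $533k — overbidding then wins at a price above your value.
$523k: inside the interval → strictly worse (loss $91k).
$435k: inside the interval → strictly worse (loss $3k).
$531k: inside the interval → strictly worse (loss $99k).
$498k: inside the interval → strictly worse (loss $66k).
$439k: inside the interval → strictly worse (loss $7k).
$452k: inside the interval → strictly worse (loss $20k).
$770k: above both → same outcome either way.
Count: 6.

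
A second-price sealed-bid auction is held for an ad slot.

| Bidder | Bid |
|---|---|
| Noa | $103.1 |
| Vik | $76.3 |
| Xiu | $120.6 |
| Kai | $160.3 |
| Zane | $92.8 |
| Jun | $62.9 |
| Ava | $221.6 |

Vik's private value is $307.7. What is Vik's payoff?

Highest bid: Ava at $221.6, so Ava wins.
Second-highest bid: Kai at $160.3 — that is the price the winner pays.
Vik did not win, so Vik pays nothing and receives nothing: payoff $0.

$0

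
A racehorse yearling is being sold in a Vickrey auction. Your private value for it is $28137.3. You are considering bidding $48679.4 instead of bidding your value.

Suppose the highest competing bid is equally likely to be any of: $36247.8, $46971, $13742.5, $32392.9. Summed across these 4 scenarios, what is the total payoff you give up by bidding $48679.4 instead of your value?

The deviation costs you only when the competing bid falls strictly between $28137.3 and $48679.4; elsewhere both bids give the same outcome.
$36247.8: truthful payoff $0, deviation payoff −$8110.5 → loss $8110.5.
$46971: truthful payoff $0, deviation payoff −$18833.7 → loss $18833.7.
$13742.5: outcomes coincide → loss $0.
$32392.9: truthful payoff $0, deviation payoff −$4255.6 → loss $4255.6.
Total loss = $8110.5 + $18833.7 + $4255.6 = $31199.8.

$31199.8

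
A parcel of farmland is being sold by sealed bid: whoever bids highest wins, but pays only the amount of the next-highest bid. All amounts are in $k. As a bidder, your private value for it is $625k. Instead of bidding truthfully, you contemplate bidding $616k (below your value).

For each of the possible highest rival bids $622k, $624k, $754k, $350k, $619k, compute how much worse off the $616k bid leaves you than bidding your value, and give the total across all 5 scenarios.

The deviation costs you only when the competing bid falls strictly between $616k and $625k; elsewhere both bids give the same outcome.
$622k: truthful payoff $3k, deviation payoff $0k → loss $3k.
$624k: truthful payoff $1k, deviation payoff $0k → loss $1k.
$754k: outcomes coincide → loss $0k.
$350k: outcomes coincide → loss $0k.
$619k: truthful payoff $6k, deviation payoff $0k → loss $6k.
Total loss = $3k + $1k + $6k = $10k.

$10k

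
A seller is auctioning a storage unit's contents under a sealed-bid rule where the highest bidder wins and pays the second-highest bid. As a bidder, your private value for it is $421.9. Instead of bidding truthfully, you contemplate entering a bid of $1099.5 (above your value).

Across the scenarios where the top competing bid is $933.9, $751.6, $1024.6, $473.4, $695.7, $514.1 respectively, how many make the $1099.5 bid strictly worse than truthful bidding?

The deviation hurts exactly when the highest competing bid lies strictly between $421.9 and $1099.5 — overbidding then wins at a price above your value.
$933.9: inside the interval → strictly worse (loss $512).
$751.6: inside the interval → strictly worse (loss $329.7).
$1024.6: inside the interval → strictly worse (loss $602.7).
$473.4: inside the interval → strictly worse (loss $51.5).
$695.7: inside the interval → strictly worse (loss $273.8).
$514.1: inside the interval → strictly worse (loss $92.2).
Count: 6.

6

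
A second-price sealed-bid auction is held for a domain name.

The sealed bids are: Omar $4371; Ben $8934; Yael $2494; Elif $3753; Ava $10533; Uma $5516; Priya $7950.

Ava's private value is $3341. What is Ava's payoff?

Highest bid: Ava at $10533, so Ava wins.
Second-highest bid: Ben at $8934 — that is the price the winner pays.
Ava's payoff = value − price = $3341 − $8934 = −$5593.

−$5593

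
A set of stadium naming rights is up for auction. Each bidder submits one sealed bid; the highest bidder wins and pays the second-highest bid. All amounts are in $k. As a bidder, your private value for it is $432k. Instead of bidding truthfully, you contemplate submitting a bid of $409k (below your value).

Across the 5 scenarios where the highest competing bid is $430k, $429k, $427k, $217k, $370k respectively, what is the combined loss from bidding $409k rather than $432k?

$10k

The deviation costs you only when the competing bid falls strictly between $409k and $432k; elsewhere both bids give the same outcome.
$430k: truthful payoff $2k, deviation payoff $0k → loss $2k.
$429k: truthful payoff $3k, deviation payoff $0k → loss $3k.
$427k: truthful payoff $5k, deviation payoff $0k → loss $5k.
$217k: outcomes coincide → loss $0k.
$370k: outcomes coincide → loss $0k.
Total loss = $2k + $3k + $5k = $10k.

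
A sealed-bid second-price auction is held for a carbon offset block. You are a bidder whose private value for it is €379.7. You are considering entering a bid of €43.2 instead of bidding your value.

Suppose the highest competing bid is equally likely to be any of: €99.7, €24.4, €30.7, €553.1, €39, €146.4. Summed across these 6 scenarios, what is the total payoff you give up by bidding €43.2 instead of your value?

€513.3

The deviation costs you only when the competing bid falls strictly between €43.2 and €379.7; elsewhere both bids give the same outcome.
€99.7: truthful payoff €280, deviation payoff €0 → loss €280.
€24.4: outcomes coincide → loss €0.
€30.7: outcomes coincide → loss €0.
€553.1: outcomes coincide → loss €0.
€39: outcomes coincide → loss €0.
€146.4: truthful payoff €233.3, deviation payoff €0 → loss €233.3.
Total loss = €280 + €233.3 = €513.3.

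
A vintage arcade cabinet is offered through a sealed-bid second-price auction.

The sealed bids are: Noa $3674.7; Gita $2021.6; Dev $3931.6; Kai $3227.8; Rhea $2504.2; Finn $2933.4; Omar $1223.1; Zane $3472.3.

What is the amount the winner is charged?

Highest bid: Dev at $3931.6, so Dev wins.
Second-highest bid: Noa at $3674.7 — that is the price the winner pays.

$3674.7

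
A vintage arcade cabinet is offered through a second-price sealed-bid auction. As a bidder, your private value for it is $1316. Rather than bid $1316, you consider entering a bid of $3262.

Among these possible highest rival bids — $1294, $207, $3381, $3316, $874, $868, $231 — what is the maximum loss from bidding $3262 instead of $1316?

$1294: same outcome either way → loss $0.
$207: same outcome either way → loss $0.
$3381: same outcome either way → loss $0.
$3316: same outcome either way → loss $0.
$874: same outcome either way → loss $0.
$868: same outcome either way → loss $0.
$231: same outcome either way → loss $0.
Maximum loss: $0.

$0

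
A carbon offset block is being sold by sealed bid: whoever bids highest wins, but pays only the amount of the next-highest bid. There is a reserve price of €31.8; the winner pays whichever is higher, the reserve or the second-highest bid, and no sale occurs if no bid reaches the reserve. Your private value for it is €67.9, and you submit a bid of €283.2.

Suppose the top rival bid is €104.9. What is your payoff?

−€37

Your bid €283.2 is the highest and exceeds the reserve.
Price = max(second-highest bid, reserve) = max(€104.9, €31.8) = €104.9.
Payoff = €67.9 − €104.9 = −€37.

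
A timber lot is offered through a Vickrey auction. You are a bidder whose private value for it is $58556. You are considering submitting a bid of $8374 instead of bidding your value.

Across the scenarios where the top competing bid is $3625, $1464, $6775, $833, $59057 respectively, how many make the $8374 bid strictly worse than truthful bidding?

The deviation hurts exactly when the highest competing bid lies strictly between $8374 and $58556 — underbidding then forfeits a profitable win.
$3625: below both → same outcome either way.
$1464: below both → same outcome either way.
$6775: below both → same outcome either way.
$833: below both → same outcome either way.
$59057: above both → same outcome either way.
Count: 0.

0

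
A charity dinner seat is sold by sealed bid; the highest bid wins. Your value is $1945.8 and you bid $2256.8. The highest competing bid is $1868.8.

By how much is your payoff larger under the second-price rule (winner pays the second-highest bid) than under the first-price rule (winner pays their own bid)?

$388

You have the highest bid, so you win under either rule.
Second-price: pay $1868.8 → payoff $77.
First-price: pay your own bid $2256.8 → payoff −$311.
Difference = $77 − (−$311) = $388.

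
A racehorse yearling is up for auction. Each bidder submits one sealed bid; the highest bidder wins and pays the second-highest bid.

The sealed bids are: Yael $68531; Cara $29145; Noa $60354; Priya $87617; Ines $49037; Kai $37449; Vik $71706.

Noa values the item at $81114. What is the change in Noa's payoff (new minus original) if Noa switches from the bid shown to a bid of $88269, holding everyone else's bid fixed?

The highest bid among the other bidders is $87617; Noa's bid doesn't change that.
Original bid $60354: Noa is not highest (top rival bid is $87617); payoff $0.
Alternative bid $88269: Noa is highest, pays the top rival bid $87617; payoff $81114 − $87617 = −$6503.
Change in payoff = −$6503 − ($0) = −$6503.

−$6503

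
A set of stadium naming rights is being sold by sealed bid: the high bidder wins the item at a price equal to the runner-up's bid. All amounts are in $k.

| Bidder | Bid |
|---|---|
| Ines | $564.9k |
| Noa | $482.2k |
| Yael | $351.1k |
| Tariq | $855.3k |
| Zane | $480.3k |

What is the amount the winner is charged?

Highest bid: Tariq at $855.3k, so Tariq wins.
Second-highest bid: Ines at $564.9k — that is the price the winner pays.

$564.9k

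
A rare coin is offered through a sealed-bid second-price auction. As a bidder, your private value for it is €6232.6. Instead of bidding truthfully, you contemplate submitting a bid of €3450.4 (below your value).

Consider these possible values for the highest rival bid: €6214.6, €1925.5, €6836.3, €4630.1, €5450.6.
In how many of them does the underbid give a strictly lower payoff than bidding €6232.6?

The deviation hurts exactly when the highest competing bid lies strictly between €3450.4 and €6232.6 — underbidding then forfeits a profitable win.
€6214.6: inside the interval → strictly worse (loss €18).
€1925.5: below both → same outcome either way.
€6836.3: above both → same outcome either way.
€4630.1: inside the interval → strictly worse (loss €1602.5).
€5450.6: inside the interval → strictly worse (loss €782).
Count: 3.

3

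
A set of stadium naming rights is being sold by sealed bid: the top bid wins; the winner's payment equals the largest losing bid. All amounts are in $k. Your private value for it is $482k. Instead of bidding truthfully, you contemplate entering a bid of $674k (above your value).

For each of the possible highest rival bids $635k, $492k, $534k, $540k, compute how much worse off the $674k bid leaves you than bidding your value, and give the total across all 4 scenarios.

$273k

The deviation costs you only when the competing bid falls strictly between $482k and $674k; elsewhere both bids give the same outcome.
$635k: truthful payoff $0k, deviation payoff −$153k → loss $153k.
$492k: truthful payoff $0k, deviation payoff −$10k → loss $10k.
$534k: truthful payoff $0k, deviation payoff −$52k → loss $52k.
$540k: truthful payoff $0k, deviation payoff −$58k → loss $58k.
Total loss = $153k + $10k + $52k + $58k = $273k.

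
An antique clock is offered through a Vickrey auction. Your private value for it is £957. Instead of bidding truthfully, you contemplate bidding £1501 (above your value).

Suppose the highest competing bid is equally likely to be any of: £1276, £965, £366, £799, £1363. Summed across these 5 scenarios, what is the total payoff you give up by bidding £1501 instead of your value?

£733

The deviation costs you only when the competing bid falls strictly between £957 and £1501; elsewhere both bids give the same outcome.
£1276: truthful payoff £0, deviation payoff −£319 → loss £319.
£965: truthful payoff £0, deviation payoff −£8 → loss £8.
£366: outcomes coincide → loss £0.
£799: outcomes coincide → loss £0.
£1363: truthful payoff £0, deviation payoff −£406 → loss £406.
Total loss = £319 + £8 + £406 = £733.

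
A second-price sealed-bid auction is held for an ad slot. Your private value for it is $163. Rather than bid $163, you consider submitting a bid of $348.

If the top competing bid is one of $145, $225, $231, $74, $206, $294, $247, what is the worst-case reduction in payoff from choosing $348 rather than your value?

$145: same outcome either way → loss $0.
$225: truthful gives $0, deviation gives −$62 → loss $62.
$231: truthful gives $0, deviation gives −$68 → loss $68.
$74: same outcome either way → loss $0.
$206: truthful gives $0, deviation gives −$43 → loss $43.
$294: truthful gives $0, deviation gives −$131 → loss $131.
$247: truthful gives $0, deviation gives −$84 → loss $84.
Maximum loss: $131.

$131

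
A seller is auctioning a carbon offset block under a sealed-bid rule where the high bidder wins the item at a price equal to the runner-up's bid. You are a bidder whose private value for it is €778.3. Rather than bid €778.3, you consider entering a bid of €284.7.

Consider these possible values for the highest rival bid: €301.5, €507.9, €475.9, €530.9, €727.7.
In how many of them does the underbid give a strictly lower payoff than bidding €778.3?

The deviation hurts exactly when the highest competing bid lies strictly between €284.7 and €778.3 — underbidding then forfeits a profitable win.
€301.5: inside the interval → strictly worse (loss €476.8).
€507.9: inside the interval → strictly worse (loss €270.4).
€475.9: inside the interval → strictly worse (loss €302.4).
€530.9: inside the interval → strictly worse (loss €247.4).
€727.7: inside the interval → strictly worse (loss €50.6).
Count: 5.

5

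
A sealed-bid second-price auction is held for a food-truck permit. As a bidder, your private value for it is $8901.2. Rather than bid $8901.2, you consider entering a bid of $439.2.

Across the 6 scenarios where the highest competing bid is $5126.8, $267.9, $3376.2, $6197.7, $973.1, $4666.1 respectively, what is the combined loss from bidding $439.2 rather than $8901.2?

The deviation costs you only when the competing bid falls strictly between $439.2 and $8901.2; elsewhere both bids give the same outcome.
$5126.8: truthful payoff $3774.4, deviation payoff $0 → loss $3774.4.
$267.9: outcomes coincide → loss $0.
$3376.2: truthful payoff $5525, deviation payoff $0 → loss $5525.
$6197.7: truthful payoff $2703.5, deviation payoff $0 → loss $2703.5.
$973.1: truthful payoff $7928.1, deviation payoff $0 → loss $7928.1.
$4666.1: truthful payoff $4235.1, deviation payoff $0 → loss $4235.1.
Total loss = $3774.4 + $5525 + $2703.5 + $7928.1 + $4235.1 = $24166.1.
In a second-price auction your bid sets only whether you win, not what you pay, so bidding your true value is weakly dominant.

$24166.1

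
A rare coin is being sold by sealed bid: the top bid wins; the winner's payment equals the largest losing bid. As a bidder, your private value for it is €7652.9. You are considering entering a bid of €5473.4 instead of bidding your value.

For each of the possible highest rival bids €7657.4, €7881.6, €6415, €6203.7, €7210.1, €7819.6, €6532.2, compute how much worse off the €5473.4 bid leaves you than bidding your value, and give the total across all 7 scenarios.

€4250.6

The deviation costs you only when the competing bid falls strictly between €5473.4 and €7652.9; elsewhere both bids give the same outcome.
€7657.4: outcomes coincide → loss €0.
€7881.6: outcomes coincide → loss €0.
€6415: truthful payoff €1237.9, deviation payoff €0 → loss €1237.9.
€6203.7: truthful payoff €1449.2, deviation payoff €0 → loss €1449.2.
€7210.1: truthful payoff €442.8, deviation payoff €0 → loss €442.8.
€7819.6: outcomes coincide → loss €0.
€6532.2: truthful payoff €1120.7, deviation payoff €0 → loss €1120.7.
Total loss = €1237.9 + €1449.2 + €442.8 + €1120.7 = €4250.6.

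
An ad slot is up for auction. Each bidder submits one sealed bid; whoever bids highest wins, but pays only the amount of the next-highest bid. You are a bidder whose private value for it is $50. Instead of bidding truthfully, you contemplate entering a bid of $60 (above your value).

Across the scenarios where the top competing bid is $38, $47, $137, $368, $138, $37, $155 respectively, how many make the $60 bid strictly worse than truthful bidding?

0

The deviation hurts exactly when the highest competing bid lies strictly between $50 and $60 — overbidding then wins at a price above your value.
$38: below both → same outcome either way.
$47: below both → same outcome either way.
$137: above both → same outcome either way.
$368: above both → same outcome either way.
$138: above both → same outcome either way.
$37: below both → same outcome either way.
$155: above both → same outcome either way.
Count: 0.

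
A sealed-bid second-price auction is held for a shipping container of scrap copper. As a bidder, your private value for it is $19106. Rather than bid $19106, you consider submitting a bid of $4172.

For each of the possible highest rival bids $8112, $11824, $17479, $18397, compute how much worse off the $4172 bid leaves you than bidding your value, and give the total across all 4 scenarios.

$20612

The deviation costs you only when the competing bid falls strictly between $4172 and $19106; elsewhere both bids give the same outcome.
$8112: truthful payoff $10994, deviation payoff $0 → loss $10994.
$11824: truthful payoff $7282, deviation payoff $0 → loss $7282.
$17479: truthful payoff $1627, deviation payoff $0 → loss $1627.
$18397: truthful payoff $709, deviation payoff $0 → loss $709.
Total loss = $10994 + $7282 + $1627 + $709 = $20612.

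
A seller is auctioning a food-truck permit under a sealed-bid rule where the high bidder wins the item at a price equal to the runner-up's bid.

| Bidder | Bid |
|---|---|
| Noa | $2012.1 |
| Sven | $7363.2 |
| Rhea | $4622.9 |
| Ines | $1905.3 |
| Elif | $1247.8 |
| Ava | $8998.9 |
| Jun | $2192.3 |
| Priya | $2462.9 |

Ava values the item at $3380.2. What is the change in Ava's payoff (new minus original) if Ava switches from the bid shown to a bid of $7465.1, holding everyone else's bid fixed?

The highest bid among the other bidders is $7363.2; Ava's bid doesn't change that.
Original bid $8998.9: Ava is highest, pays the top rival bid $7363.2; payoff $3380.2 − $7363.2 = −$3983.
Alternative bid $7465.1: Ava is highest, pays the top rival bid $7363.2; payoff $3380.2 − $7363.2 = −$3983.
Change in payoff = −$3983 − (−$3983) = $0.

$0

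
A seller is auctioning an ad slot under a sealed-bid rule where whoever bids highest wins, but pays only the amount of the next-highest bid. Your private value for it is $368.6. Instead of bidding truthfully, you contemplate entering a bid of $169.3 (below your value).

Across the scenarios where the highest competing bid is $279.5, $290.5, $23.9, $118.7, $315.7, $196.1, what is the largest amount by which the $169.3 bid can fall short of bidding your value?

$279.5: truthful gives $89.1, deviation gives $0 → loss $89.1.
$290.5: truthful gives $78.1, deviation gives $0 → loss $78.1.
$23.9: same outcome either way → loss $0.
$118.7: same outcome either way → loss $0.
$315.7: truthful gives $52.9, deviation gives $0 → loss $52.9.
$196.1: truthful gives $172.5, deviation gives $0 → loss $172.5.
Maximum loss: $172.5.

$172.5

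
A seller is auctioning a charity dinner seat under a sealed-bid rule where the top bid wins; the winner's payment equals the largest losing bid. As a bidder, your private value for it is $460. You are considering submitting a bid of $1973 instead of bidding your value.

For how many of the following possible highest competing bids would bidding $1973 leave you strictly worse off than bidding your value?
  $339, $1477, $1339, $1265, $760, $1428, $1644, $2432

The deviation hurts exactly when the highest competing bid lies strictly between $460 and $1973 — overbidding then wins at a price above your value.
$339: below both → same outcome either way.
$1477: inside the interval → strictly worse (loss $1017).
$1339: inside the interval → strictly worse (loss $879).
$1265: inside the interval → strictly worse (loss $805).
$760: inside the interval → strictly worse (loss $300).
$1428: inside the interval → strictly worse (loss $968).
$1644: inside the interval → strictly worse (loss $1184).
$2432: above both → same outcome either way.
Count: 6.

6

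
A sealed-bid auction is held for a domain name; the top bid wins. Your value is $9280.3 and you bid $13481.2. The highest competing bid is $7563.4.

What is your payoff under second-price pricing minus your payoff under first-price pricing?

You have the highest bid, so you win under either rule.
Second-price: pay $7563.4 → payoff $1716.9.
First-price: pay your own bid $13481.2 → payoff −$4200.9.
Difference = $1716.9 − (−$4200.9) = $5917.8.

$5917.8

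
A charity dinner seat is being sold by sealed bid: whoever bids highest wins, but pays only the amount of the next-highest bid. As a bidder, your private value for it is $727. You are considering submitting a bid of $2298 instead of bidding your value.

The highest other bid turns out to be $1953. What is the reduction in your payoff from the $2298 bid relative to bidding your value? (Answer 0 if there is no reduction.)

Bidding your value $727: you lose (since $727 < $1953). Payoff $0.
Bidding $2298: you win and pay $1953. Payoff $727 − $1953 = −$1226.
The competing bid $1953 lies between your value and your inflated bid, so overbidding wins an item priced above your value.
Loss from deviating = $0 − (−$1226) = $1226.

$1226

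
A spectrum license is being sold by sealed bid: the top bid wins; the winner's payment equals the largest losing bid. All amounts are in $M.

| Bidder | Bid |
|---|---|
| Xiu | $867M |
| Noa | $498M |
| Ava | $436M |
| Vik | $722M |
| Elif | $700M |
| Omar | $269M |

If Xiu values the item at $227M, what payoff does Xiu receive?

−$495M

Highest bid: Xiu at $867M, so Xiu wins.
Second-highest bid: Vik at $722M — that is the price the winner pays.
Xiu's payoff = value − price = $227M − $722M = −$495M.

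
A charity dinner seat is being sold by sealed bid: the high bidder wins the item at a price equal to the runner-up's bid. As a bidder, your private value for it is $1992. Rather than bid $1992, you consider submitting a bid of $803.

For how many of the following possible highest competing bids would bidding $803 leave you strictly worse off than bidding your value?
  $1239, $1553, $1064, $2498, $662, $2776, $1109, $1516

5

The deviation hurts exactly when the highest competing bid lies strictly between $803 and $1992 — underbidding then forfeits a profitable win.
$1239: inside the interval → strictly worse (loss $753).
$1553: inside the interval → strictly worse (loss $439).
$1064: inside the interval → strictly worse (loss $928).
$2498: above both → same outcome either way.
$662: below both → same outcome either way.
$2776: above both → same outcome either way.
$1109: inside the interval → strictly worse (loss $883).
$1516: inside the interval → strictly worse (loss $476).
Count: 5.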